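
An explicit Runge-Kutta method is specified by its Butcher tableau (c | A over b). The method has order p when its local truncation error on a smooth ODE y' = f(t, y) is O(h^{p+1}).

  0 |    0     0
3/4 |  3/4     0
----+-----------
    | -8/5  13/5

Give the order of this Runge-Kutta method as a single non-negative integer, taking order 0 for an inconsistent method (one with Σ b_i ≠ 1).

1

b = (-8/5, 13/5)
c = (0, 3/4)
Σ b_i: (-8/5)·1 + 13/5·1 = 1 ✓
b·c: 13/5·3/4 = 39/20 ≠ 1/2 ⇒ order 1.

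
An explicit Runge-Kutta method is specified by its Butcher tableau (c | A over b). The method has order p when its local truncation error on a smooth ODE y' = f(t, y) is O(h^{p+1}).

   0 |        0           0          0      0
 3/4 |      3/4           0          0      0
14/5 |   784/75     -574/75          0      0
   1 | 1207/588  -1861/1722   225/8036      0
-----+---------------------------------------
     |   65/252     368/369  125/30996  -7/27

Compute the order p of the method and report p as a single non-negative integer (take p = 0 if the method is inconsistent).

b = (65/252, 368/369, 125/30996, -7/27)
c = (0, 3/4, 14/5, 1)
Ac = (0, 0, -287/50, -41/56)
Σ b_i: 65/252·1 + 368/369·1 + 125/30996·1 + (-7/27)·1 = 1 ✓
b·c: 368/369·3/4 + 125/30996·14/5 + (-7/27)·1 = 1/2 ✓
b·c²: 368/369·9/16 + 125/30996·196/25 + (-7/27)·1 = 1/3 ✓
b·Ac: 125/30996·(-287/50) + (-7/27)·(-41/56) = 1/6 ✓
b·c³: 368/369·27/64 + 125/30996·2744/125 + (-7/27)·1 = 1/4 ✓
b·(c∘Ac): 125/30996·(-2009/125) + (-7/27)·(-41/56) = 1/8 ✓
b·Ac²: 125/30996·(-861/200) + (-7/27)·(-87/224) = 1/12 ✓
b·A²c: (-7/27)·(-9/56) = 1/24 ✓; 4 stages ⇒ order 4.

4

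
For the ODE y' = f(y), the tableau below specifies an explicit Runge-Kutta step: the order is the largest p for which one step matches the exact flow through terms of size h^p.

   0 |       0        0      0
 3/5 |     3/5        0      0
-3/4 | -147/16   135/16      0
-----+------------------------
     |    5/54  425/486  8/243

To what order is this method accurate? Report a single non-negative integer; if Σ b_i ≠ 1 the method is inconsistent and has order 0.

3

b = (5/54, 425/486, 8/243)
c = (0, 3/5, -3/4)
Ac = (0, 0, 81/16)
Σ b_i: 5/54·1 + 425/486·1 + 8/243·1 = 1 ✓
b·c: 425/486·3/5 + 8/243·(-3/4) = 1/2 ✓
b·c²: 425/486·9/25 + 8/243·9/16 = 1/3 ✓
b·Ac: 8/243·81/16 = 1/6 ✓; 3 stages ⇒ order 3.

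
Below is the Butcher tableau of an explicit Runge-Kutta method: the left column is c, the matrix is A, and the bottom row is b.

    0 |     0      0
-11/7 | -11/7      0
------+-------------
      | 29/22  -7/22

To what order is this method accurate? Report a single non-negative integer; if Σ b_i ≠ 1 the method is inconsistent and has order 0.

b = (29/22, -7/22)
c = (0, -11/7)
Σ b_i: 29/22·1 + (-7/22)·1 = 1 ✓
b·c: (-7/22)·(-11/7) = 1/2 ✓; 2 stages ⇒ order 2.

2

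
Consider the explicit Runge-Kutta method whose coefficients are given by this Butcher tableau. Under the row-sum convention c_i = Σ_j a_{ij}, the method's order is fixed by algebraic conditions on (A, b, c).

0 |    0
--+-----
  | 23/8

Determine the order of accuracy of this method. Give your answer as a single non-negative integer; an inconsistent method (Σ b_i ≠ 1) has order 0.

0

b = (23/8)
c = (0)
Σ b_i: 23/8·1 = 23/8 ≠ 1 ⇒ order 0.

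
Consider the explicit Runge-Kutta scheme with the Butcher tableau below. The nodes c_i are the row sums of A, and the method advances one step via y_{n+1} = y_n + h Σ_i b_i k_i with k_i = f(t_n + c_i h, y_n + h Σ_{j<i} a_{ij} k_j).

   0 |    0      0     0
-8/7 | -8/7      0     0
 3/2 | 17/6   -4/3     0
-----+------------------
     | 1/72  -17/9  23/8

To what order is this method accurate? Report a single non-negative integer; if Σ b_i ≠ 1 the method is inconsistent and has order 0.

b = (1/72, -17/9, 23/8)
c = (0, -8/7, 3/2)
Ac = (0, 0, 32/21)
Σ b_i: 1/72·1 + (-17/9)·1 + 23/8·1 = 1 ✓
b·c: (-17/9)·(-8/7) + 23/8·3/2 = 6523/1008 ≠ 1/2 ⇒ order 1.

1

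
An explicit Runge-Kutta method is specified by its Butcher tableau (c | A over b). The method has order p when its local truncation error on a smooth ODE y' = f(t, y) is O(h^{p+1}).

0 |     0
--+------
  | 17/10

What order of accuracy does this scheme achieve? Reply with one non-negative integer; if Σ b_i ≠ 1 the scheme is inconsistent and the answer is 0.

b = (17/10)
c = (0)
Σ b_i: 17/10·1 = 17/10 ≠ 1 ⇒ order 0.

0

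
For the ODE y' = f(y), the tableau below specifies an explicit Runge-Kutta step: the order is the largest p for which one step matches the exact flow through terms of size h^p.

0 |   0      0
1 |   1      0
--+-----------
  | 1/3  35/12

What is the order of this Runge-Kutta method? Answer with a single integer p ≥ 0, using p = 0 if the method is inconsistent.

b = (1/3, 35/12)
c = (0, 1)
Σ b_i: 1/3·1 + 35/12·1 = 13/4 ≠ 1 ⇒ order 0.

0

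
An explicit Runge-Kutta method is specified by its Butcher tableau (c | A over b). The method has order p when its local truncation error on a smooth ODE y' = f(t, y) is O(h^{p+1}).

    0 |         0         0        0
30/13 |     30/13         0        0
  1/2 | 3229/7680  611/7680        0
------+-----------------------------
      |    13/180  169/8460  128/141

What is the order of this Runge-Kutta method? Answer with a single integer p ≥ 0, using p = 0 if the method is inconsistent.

b = (13/180, 169/8460, 128/141)
c = (0, 30/13, 1/2)
Ac = (0, 0, 47/256)
Σ b_i: 13/180·1 + 169/8460·1 + 128/141·1 = 1 ✓
b·c: 169/8460·30/13 + 128/141·1/2 = 1/2 ✓
b·c²: 169/8460·900/169 + 128/141·1/4 = 1/3 ✓
b·Ac: 128/141·47/256 = 1/6 ✓; 3 stages ⇒ order 3.

3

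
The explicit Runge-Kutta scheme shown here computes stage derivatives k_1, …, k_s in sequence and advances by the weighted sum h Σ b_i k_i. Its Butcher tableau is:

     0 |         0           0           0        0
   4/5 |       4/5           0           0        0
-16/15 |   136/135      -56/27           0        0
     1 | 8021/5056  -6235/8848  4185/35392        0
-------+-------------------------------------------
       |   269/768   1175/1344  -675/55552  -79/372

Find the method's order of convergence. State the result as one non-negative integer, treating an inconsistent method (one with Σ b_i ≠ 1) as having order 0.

4

b = (269/768, 1175/1344, -675/55552, -79/372)
c = (0, 4/5, -16/15, 1)
Ac = (0, 0, -224/135, -109/158)
Σ b_i: 269/768·1 + 1175/1344·1 + (-675/55552)·1 + (-79/372)·1 = 1 ✓
b·c: 1175/1344·4/5 + (-675/55552)·(-16/15) + (-79/372)·1 = 1/2 ✓
b·c²: 1175/1344·16/25 + (-675/55552)·256/225 + (-79/372)·1 = 1/3 ✓
b·Ac: (-675/55552)·(-224/135) + (-79/372)·(-109/158) = 1/6 ✓
b·c³: 1175/1344·64/125 + (-675/55552)·(-4096/3375) + (-79/372)·1 = 1/4 ✓
b·(c∘Ac): (-675/55552)·3584/2025 + (-79/372)·(-109/158) = 1/8 ✓
b·Ac²: (-675/55552)·(-896/675) + (-79/372)·(-25/79) = 1/12 ✓
b·A²c: (-79/372)·(-31/158) = 1/24 ✓; 4 stages ⇒ order 4.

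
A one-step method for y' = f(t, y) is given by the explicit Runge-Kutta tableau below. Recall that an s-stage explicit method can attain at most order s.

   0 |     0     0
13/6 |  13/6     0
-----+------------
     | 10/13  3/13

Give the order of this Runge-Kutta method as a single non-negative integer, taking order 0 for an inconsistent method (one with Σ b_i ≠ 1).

2

b = (10/13, 3/13)
c = (0, 13/6)
Σ b_i: 10/13·1 + 3/13·1 = 1 ✓
b·c: 3/13·13/6 = 1/2 ✓; 2 stages ⇒ order 2.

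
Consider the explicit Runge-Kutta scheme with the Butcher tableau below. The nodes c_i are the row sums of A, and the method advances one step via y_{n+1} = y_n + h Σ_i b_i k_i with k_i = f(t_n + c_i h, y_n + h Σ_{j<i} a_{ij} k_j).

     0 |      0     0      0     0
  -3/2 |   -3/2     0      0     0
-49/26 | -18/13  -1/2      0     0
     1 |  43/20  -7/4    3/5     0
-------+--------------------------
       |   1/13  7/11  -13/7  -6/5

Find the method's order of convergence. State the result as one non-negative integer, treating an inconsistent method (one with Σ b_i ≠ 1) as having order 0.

b = (1/13, 7/11, -13/7, -6/5)
c = (0, -3/2, -49/26, 1)
Ac = (0, 0, 3/4, 777/520)
Σ b_i: 1/13·1 + 7/11·1 + (-13/7)·1 + (-6/5)·1 = -11731/5005 ≠ 1 ⇒ order 0.

0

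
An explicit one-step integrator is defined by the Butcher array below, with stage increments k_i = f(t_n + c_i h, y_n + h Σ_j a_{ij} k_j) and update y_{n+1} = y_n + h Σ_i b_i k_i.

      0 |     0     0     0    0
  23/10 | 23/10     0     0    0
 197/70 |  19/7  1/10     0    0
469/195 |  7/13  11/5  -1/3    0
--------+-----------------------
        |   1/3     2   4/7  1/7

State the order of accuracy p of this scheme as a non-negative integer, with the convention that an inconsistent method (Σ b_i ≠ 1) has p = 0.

0

b = (1/3, 2, 4/7, 1/7)
c = (0, 23/10, 197/70, 469/195)
Ac = (0, 0, 23/100, 2164/525)
Σ b_i: 1/3·1 + 2·1 + 4/7·1 + 1/7·1 = 64/21 ≠ 1 ⇒ order 0.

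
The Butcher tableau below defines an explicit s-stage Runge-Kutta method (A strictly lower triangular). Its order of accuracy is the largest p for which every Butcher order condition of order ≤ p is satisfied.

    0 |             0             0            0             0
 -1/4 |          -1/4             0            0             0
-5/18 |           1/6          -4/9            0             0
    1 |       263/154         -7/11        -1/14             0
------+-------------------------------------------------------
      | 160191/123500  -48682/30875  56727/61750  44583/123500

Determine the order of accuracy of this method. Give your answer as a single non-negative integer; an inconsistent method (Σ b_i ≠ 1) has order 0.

b = (160191/123500, -48682/30875, 56727/61750, 44583/123500)
c = (0, -1/4, -5/18, 1)
Ac = (0, 0, 1/9, 124/693)
Σ b_i: 160191/123500·1 + (-48682/30875)·1 + 56727/61750·1 + 44583/123500·1 = 1 ✓
b·c: (-48682/30875)·(-1/4) + 56727/61750·(-5/18) + 44583/123500·1 = 1/2 ✓
b·c²: (-48682/30875)·1/16 + 56727/61750·25/324 + 44583/123500·1 = 1/3 ✓
b·Ac: 56727/61750·1/9 + 44583/123500·124/693 = 1/6 ✓
b·c³: (-48682/30875)·(-1/64) + 56727/61750·(-125/5832) + 44583/123500·1 = 1952377/5335200 ≠ 1/4 ⇒ order 3.
b·(c∘Ac): 56727/61750·(-5/162) + 44583/123500·124/693 = 13427/370500 ≠ 1/8
b·Ac²: 56727/61750·(-1/36) + 44583/123500·(-4519/99792) = -446723/10670400 ≠ 1/12
b·A²c: 44583/123500·(-1/126) = -2123/741000 ≠ 1/24

3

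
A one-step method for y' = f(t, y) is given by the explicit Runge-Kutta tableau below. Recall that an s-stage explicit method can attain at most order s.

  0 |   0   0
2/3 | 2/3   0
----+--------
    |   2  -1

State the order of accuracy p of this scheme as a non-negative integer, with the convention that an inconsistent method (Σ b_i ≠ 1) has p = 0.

b = (2, -1)
c = (0, 2/3)
Σ b_i: 2·1 + (-1)·1 = 1 ✓
b·c: (-1)·2/3 = -2/3 ≠ 1/2 ⇒ order 1.

1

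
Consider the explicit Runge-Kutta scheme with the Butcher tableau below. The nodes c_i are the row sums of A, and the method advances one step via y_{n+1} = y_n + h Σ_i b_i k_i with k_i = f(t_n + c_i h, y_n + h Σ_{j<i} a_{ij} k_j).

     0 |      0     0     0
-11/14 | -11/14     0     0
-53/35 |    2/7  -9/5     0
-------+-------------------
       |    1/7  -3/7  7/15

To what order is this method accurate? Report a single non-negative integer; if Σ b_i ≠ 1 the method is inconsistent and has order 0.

0

b = (1/7, -3/7, 7/15)
c = (0, -11/14, -53/35)
Ac = (0, 0, 99/70)
Σ b_i: 1/7·1 + (-3/7)·1 + 7/15·1 = 19/105 ≠ 1 ⇒ order 0.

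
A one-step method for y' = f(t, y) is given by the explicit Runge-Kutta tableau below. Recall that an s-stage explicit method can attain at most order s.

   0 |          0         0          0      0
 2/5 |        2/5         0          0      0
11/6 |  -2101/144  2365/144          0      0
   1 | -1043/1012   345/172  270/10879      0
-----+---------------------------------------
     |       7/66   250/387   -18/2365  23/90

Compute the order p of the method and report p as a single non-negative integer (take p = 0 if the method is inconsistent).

4

b = (7/66, 250/387, -18/2365, 23/90)
c = (0, 2/5, 11/6, 1)
Ac = (0, 0, 473/72, 39/46)
Σ b_i: 7/66·1 + 250/387·1 + (-18/2365)·1 + 23/90·1 = 1 ✓
b·c: 250/387·2/5 + (-18/2365)·11/6 + 23/90·1 = 1/2 ✓
b·c²: 250/387·4/25 + (-18/2365)·121/36 + 23/90·1 = 1/3 ✓
b·Ac: (-18/2365)·473/72 + 23/90·39/46 = 1/6 ✓
b·c³: 250/387·8/125 + (-18/2365)·1331/216 + 23/90·1 = 1/4 ✓
b·(c∘Ac): (-18/2365)·5203/432 + 23/90·39/46 = 1/8 ✓
b·Ac²: (-18/2365)·473/180 + 23/90·93/230 = 1/12 ✓
b·A²c: 23/90·15/92 = 1/24 ✓; 4 stages ⇒ order 4.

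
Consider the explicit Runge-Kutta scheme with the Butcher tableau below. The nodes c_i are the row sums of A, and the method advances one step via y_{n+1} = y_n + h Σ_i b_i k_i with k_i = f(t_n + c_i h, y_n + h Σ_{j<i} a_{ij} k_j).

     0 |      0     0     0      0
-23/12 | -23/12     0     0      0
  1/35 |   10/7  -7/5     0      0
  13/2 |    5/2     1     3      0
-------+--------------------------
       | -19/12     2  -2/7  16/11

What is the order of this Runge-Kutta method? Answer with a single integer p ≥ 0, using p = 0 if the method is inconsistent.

b = (-19/12, 2, -2/7, 16/11)
c = (0, -23/12, 1/35, 13/2)
Ac = (0, 0, 161/60, -769/420)
Σ b_i: (-19/12)·1 + 2·1 + (-2/7)·1 + 16/11·1 = 1465/924 ≠ 1 ⇒ order 0.

0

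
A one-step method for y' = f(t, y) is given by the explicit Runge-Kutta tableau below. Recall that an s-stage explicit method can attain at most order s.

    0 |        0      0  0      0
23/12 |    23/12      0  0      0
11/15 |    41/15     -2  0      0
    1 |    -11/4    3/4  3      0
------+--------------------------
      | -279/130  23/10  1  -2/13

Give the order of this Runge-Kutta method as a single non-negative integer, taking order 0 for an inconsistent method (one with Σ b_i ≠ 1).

1

b = (-279/130, 23/10, 1, -2/13)
c = (0, 23/12, 11/15, 1)
Ac = (0, 0, -23/6, 291/80)
Σ b_i: (-279/130)·1 + 23/10·1 + 1·1 + (-2/13)·1 = 1 ✓
b·c: 23/10·23/12 + 1·11/15 + (-2/13)·1 = 7781/1560 ≠ 1/2 ⇒ order 1.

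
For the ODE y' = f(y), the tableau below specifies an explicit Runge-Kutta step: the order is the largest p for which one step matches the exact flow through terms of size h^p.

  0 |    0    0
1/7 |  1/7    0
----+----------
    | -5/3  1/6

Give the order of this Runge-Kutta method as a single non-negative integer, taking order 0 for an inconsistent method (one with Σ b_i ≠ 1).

b = (-5/3, 1/6)
c = (0, 1/7)
Σ b_i: (-5/3)·1 + 1/6·1 = -3/2 ≠ 1 ⇒ order 0.

0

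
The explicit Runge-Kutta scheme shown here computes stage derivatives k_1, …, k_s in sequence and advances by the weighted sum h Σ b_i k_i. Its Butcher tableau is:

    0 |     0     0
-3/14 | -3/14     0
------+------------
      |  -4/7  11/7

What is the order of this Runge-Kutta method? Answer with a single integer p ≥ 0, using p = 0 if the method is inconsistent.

b = (-4/7, 11/7)
c = (0, -3/14)
Σ b_i: (-4/7)·1 + 11/7·1 = 1 ✓
b·c: 11/7·(-3/14) = -33/98 ≠ 1/2 ⇒ order 1.

1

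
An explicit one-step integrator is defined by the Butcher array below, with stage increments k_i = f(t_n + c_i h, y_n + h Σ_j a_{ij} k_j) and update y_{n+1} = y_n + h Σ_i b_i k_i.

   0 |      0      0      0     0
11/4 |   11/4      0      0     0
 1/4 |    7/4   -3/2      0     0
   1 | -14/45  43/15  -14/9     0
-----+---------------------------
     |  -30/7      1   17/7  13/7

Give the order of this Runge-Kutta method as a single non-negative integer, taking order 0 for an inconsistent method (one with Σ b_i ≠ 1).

1

b = (-30/7, 1, 17/7, 13/7)
c = (0, 11/4, 1/4, 1)
Ac = (0, 0, -33/8, 1349/180)
Σ b_i: (-30/7)·1 + 1·1 + 17/7·1 + 13/7·1 = 1 ✓
b·c: 1·11/4 + 17/7·1/4 + 13/7·1 = 73/14 ≠ 1/2 ⇒ order 1.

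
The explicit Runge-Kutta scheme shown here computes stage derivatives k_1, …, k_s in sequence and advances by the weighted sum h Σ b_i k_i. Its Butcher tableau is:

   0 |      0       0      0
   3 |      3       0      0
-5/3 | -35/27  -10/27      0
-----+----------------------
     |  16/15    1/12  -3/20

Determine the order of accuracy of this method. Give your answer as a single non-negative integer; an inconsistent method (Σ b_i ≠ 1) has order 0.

b = (16/15, 1/12, -3/20)
c = (0, 3, -5/3)
Ac = (0, 0, -10/9)
Σ b_i: 16/15·1 + 1/12·1 + (-3/20)·1 = 1 ✓
b·c: 1/12·3 + (-3/20)·(-5/3) = 1/2 ✓
b·c²: 1/12·9 + (-3/20)·25/9 = 1/3 ✓
b·Ac: (-3/20)·(-10/9) = 1/6 ✓; 3 stages ⇒ order 3.

3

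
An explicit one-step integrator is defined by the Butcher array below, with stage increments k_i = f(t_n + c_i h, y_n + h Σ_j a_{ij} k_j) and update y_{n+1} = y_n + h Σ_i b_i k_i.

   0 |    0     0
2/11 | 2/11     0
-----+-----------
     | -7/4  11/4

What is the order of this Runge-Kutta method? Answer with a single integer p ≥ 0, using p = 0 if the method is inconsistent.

2

b = (-7/4, 11/4)
c = (0, 2/11)
Σ b_i: (-7/4)·1 + 11/4·1 = 1 ✓
b·c: 11/4·2/11 = 1/2 ✓; 2 stages ⇒ order 2.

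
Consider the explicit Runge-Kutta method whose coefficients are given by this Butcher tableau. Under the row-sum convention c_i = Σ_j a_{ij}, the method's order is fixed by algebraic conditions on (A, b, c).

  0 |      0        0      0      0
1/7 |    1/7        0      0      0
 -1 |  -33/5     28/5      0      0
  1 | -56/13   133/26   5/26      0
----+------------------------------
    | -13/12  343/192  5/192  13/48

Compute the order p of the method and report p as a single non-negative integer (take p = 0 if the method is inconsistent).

4

b = (-13/12, 343/192, 5/192, 13/48)
c = (0, 1/7, -1, 1)
Ac = (0, 0, 4/5, 7/13)
Σ b_i: (-13/12)·1 + 343/192·1 + 5/192·1 + 13/48·1 = 1 ✓
b·c: 343/192·1/7 + 5/192·(-1) + 13/48·1 = 1/2 ✓
b·c²: 343/192·1/49 + 5/192·1 + 13/48·1 = 1/3 ✓
b·Ac: 5/192·4/5 + 13/48·7/13 = 1/6 ✓
b·c³: 343/192·1/343 + 5/192·(-1) + 13/48·1 = 1/4 ✓
b·(c∘Ac): 5/192·(-4/5) + 13/48·7/13 = 1/8 ✓
b·Ac²: 5/192·4/35 + 13/48·27/91 = 1/12 ✓
b·A²c: 13/48·2/13 = 1/24 ✓; 4 stages ⇒ order 4.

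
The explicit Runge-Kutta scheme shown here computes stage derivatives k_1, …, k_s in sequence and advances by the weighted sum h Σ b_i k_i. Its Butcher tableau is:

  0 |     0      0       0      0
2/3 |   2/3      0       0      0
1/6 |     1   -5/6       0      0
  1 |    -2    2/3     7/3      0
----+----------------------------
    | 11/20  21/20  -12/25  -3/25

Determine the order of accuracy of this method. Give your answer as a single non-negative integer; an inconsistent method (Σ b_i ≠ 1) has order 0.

3

b = (11/20, 21/20, -12/25, -3/25)
c = (0, 2/3, 1/6, 1)
Ac = (0, 0, -5/9, 5/6)
Σ b_i: 11/20·1 + 21/20·1 + (-12/25)·1 + (-3/25)·1 = 1 ✓
b·c: 21/20·2/3 + (-12/25)·1/6 + (-3/25)·1 = 1/2 ✓
b·c²: 21/20·4/9 + (-12/25)·1/36 + (-3/25)·1 = 1/3 ✓
b·Ac: (-12/25)·(-5/9) + (-3/25)·5/6 = 1/6 ✓
b·c³: 21/20·8/27 + (-12/25)·1/216 + (-3/25)·1 = 17/90 ≠ 1/4 ⇒ order 3.
b·(c∘Ac): (-12/25)·(-5/54) + (-3/25)·5/6 = -1/18 ≠ 1/8
b·Ac²: (-12/25)·(-10/27) + (-3/25)·13/36 = 121/900 ≠ 1/12
b·A²c: (-3/25)·(-35/27) = 7/45 ≠ 1/24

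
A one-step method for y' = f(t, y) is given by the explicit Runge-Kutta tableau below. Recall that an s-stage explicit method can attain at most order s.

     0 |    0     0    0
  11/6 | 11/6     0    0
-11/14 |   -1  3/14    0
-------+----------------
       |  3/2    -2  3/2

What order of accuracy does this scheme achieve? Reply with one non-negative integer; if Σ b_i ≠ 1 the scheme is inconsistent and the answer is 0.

b = (3/2, -2, 3/2)
c = (0, 11/6, -11/14)
Ac = (0, 0, 11/28)
Σ b_i: 3/2·1 + (-2)·1 + 3/2·1 = 1 ✓
b·c: (-2)·11/6 + 3/2·(-11/14) = -407/84 ≠ 1/2 ⇒ order 1.

1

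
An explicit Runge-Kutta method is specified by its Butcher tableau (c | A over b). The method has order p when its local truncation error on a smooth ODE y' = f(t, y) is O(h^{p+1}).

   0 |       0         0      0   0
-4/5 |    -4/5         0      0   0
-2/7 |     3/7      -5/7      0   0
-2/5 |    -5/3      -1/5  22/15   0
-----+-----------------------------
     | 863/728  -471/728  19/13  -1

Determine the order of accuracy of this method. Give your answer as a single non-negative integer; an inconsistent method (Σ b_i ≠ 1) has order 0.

2

b = (863/728, -471/728, 19/13, -1)
c = (0, -4/5, -2/7, -2/5)
Ac = (0, 0, 4/7, -136/525)
Σ b_i: 863/728·1 + (-471/728)·1 + 19/13·1 + (-1)·1 = 1 ✓
b·c: (-471/728)·(-4/5) + 19/13·(-2/7) + (-1)·(-2/5) = 1/2 ✓
b·c²: (-471/728)·16/25 + 19/13·4/49 + (-1)·4/25 = -7242/15925 ≠ 1/3 ⇒ order 2.
b·Ac: 19/13·4/7 + (-1)·(-136/525) = 7468/6825 ≠ 1/6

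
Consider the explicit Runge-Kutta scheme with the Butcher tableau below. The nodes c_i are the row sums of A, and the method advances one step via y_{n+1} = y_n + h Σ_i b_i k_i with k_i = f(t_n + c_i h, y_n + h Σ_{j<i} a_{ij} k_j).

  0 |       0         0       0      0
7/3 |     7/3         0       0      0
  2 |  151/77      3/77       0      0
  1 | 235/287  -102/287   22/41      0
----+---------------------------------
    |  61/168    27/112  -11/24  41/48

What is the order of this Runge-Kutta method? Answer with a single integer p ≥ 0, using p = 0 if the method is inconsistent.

b = (61/168, 27/112, -11/24, 41/48)
c = (0, 7/3, 2, 1)
Ac = (0, 0, 1/11, 10/41)
Σ b_i: 61/168·1 + 27/112·1 + (-11/24)·1 + 41/48·1 = 1 ✓
b·c: 27/112·7/3 + (-11/24)·2 + 41/48·1 = 1/2 ✓
b·c²: 27/112·49/9 + (-11/24)·4 + 41/48·1 = 1/3 ✓
b·Ac: (-11/24)·1/11 + 41/48·10/41 = 1/6 ✓
b·c³: 27/112·343/27 + (-11/24)·8 + 41/48·1 = 1/4 ✓
b·(c∘Ac): (-11/24)·2/11 + 41/48·10/41 = 1/8 ✓
b·Ac²: (-11/24)·7/33 + 41/48·26/123 = 1/12 ✓
b·A²c: 41/48·2/41 = 1/24 ✓; 4 stages ⇒ order 4.

4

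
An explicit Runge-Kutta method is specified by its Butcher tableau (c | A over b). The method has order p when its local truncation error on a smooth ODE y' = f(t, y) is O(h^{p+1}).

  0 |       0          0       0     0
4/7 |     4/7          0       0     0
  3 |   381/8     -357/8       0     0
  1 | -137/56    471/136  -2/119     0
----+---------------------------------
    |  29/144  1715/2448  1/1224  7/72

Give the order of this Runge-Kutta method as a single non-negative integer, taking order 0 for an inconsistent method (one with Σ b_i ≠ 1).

b = (29/144, 1715/2448, 1/1224, 7/72)
c = (0, 4/7, 3, 1)
Ac = (0, 0, -51/2, 27/14)
Σ b_i: 29/144·1 + 1715/2448·1 + 1/1224·1 + 7/72·1 = 1 ✓
b·c: 1715/2448·4/7 + 1/1224·3 + 7/72·1 = 1/2 ✓
b·c²: 1715/2448·16/49 + 1/1224·9 + 7/72·1 = 1/3 ✓
b·Ac: 1/1224·(-51/2) + 7/72·27/14 = 1/6 ✓
b·c³: 1715/2448·64/343 + 1/1224·27 + 7/72·1 = 1/4 ✓
b·(c∘Ac): 1/1224·(-153/2) + 7/72·27/14 = 1/8 ✓
b·Ac²: 1/1224·(-102/7) + 7/72·48/49 = 1/12 ✓
b·A²c: 7/72·3/7 = 1/24 ✓; 4 stages ⇒ order 4.

4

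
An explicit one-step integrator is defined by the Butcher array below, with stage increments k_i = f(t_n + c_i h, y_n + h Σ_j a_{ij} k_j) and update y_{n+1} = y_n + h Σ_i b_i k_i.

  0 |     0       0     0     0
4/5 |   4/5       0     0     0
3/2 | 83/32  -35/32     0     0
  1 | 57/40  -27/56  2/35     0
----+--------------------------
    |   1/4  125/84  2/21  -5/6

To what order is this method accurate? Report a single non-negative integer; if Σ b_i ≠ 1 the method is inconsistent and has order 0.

4

b = (1/4, 125/84, 2/21, -5/6)
c = (0, 4/5, 3/2, 1)
Ac = (0, 0, -7/8, -3/10)
Σ b_i: 1/4·1 + 125/84·1 + 2/21·1 + (-5/6)·1 = 1 ✓
b·c: 125/84·4/5 + 2/21·3/2 + (-5/6)·1 = 1/2 ✓
b·c²: 125/84·16/25 + 2/21·9/4 + (-5/6)·1 = 1/3 ✓
b·Ac: 2/21·(-7/8) + (-5/6)·(-3/10) = 1/6 ✓
b·c³: 125/84·64/125 + 2/21·27/8 + (-5/6)·1 = 1/4 ✓
b·(c∘Ac): 2/21·(-21/16) + (-5/6)·(-3/10) = 1/8 ✓
b·Ac²: 2/21·(-7/10) + (-5/6)·(-9/50) = 1/12 ✓
b·A²c: (-5/6)·(-1/20) = 1/24 ✓; 4 stages ⇒ order 4.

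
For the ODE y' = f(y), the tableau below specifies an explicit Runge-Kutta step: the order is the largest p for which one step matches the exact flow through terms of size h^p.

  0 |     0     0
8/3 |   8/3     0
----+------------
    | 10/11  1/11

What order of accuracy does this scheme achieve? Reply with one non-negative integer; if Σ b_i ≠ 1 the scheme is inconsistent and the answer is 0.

1

b = (10/11, 1/11)
c = (0, 8/3)
Σ b_i: 10/11·1 + 1/11·1 = 1 ✓
b·c: 1/11·8/3 = 8/33 ≠ 1/2 ⇒ order 1.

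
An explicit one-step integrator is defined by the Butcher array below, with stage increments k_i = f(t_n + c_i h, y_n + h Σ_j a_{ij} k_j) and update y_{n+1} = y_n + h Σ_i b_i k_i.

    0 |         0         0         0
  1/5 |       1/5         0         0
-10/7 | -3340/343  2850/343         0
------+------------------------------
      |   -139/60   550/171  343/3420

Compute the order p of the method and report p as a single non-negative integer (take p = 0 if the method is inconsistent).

3

b = (-139/60, 550/171, 343/3420)
c = (0, 1/5, -10/7)
Ac = (0, 0, 570/343)
Σ b_i: (-139/60)·1 + 550/171·1 + 343/3420·1 = 1 ✓
b·c: 550/171·1/5 + 343/3420·(-10/7) = 1/2 ✓
b·c²: 550/171·1/25 + 343/3420·100/49 = 1/3 ✓
b·Ac: 343/3420·570/343 = 1/6 ✓; 3 stages ⇒ order 3.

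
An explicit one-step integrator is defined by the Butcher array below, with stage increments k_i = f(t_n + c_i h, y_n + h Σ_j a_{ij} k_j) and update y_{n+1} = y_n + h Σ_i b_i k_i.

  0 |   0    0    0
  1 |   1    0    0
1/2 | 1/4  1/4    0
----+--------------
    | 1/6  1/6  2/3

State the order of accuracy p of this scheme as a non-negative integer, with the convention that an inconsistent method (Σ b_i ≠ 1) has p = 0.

3

b = (1/6, 1/6, 2/3)
c = (0, 1, 1/2)
Ac = (0, 0, 1/4)
Σ b_i: 1/6·1 + 1/6·1 + 2/3·1 = 1 ✓
b·c: 1/6·1 + 2/3·1/2 = 1/2 ✓
b·c²: 1/6·1 + 2/3·1/4 = 1/3 ✓
b·Ac: 2/3·1/4 = 1/6 ✓; 3 stages ⇒ order 3.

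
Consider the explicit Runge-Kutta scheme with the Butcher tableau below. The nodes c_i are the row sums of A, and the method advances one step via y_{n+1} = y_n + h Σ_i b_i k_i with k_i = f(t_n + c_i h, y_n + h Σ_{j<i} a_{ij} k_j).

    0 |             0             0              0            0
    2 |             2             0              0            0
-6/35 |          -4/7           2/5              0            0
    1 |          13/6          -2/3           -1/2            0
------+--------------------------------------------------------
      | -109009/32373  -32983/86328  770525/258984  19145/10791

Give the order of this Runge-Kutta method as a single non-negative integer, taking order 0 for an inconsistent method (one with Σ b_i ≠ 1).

3

b = (-109009/32373, -32983/86328, 770525/258984, 19145/10791)
c = (0, 2, -6/35, 1)
Ac = (0, 0, 4/5, -131/105)
Σ b_i: (-109009/32373)·1 + (-32983/86328)·1 + 770525/258984·1 + 19145/10791·1 = 1 ✓
b·c: (-32983/86328)·2 + 770525/258984·(-6/35) + 19145/10791·1 = 1/2 ✓
b·c²: (-32983/86328)·4 + 770525/258984·36/1225 + 19145/10791·1 = 1/3 ✓
b·Ac: 770525/258984·4/5 + 19145/10791·(-131/105) = 1/6 ✓
b·c³: (-32983/86328)·8 + 770525/258984·(-216/42875) + 19145/10791·1 = -489991/377685 ≠ 1/4 ⇒ order 3.
b·(c∘Ac): 770525/258984·(-24/175) + 19145/10791·(-131/105) = -84866/32373 ≠ 1/8
b·Ac²: 770525/258984·8/5 + 19145/10791·(-9854/3675) = 131/41965 ≠ 1/12
b·A²c: 19145/10791·(-2/5) = -7658/10791 ≠ 1/24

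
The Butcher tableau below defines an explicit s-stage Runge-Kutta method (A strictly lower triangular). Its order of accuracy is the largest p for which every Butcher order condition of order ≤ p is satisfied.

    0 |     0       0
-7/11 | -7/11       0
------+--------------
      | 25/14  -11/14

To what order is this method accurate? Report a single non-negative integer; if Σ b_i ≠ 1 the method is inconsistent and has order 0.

2

b = (25/14, -11/14)
c = (0, -7/11)
Σ b_i: 25/14·1 + (-11/14)·1 = 1 ✓
b·c: (-11/14)·(-7/11) = 1/2 ✓; 2 stages ⇒ order 2.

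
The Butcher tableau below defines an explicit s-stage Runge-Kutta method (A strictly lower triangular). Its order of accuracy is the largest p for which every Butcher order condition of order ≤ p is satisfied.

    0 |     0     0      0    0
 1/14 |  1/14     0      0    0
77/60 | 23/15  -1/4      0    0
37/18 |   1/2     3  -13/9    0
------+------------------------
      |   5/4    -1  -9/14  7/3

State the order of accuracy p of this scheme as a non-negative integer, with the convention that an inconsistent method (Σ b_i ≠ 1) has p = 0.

0

b = (5/4, -1, -9/14, 7/3)
c = (0, 1/14, 77/60, 37/18)
Ac = (0, 0, -1/56, -6197/3780)
Σ b_i: 5/4·1 + (-1)·1 + (-9/14)·1 + 7/3·1 = 163/84 ≠ 1 ⇒ order 0.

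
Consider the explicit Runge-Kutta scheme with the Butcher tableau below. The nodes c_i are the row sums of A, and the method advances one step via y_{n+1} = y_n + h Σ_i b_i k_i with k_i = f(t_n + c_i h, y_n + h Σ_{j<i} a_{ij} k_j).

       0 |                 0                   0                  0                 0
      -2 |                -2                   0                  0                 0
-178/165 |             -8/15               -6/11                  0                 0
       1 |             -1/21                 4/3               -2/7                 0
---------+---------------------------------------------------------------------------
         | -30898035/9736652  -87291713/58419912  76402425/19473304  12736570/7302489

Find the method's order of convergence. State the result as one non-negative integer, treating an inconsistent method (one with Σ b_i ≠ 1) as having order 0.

3

b = (-30898035/9736652, -87291713/58419912, 76402425/19473304, 12736570/7302489)
c = (0, -2, -178/165, 1)
Ac = (0, 0, 12/11, -908/385)
Σ b_i: (-30898035/9736652)·1 + (-87291713/58419912)·1 + 76402425/19473304·1 + 12736570/7302489·1 = 1 ✓
b·c: (-87291713/58419912)·(-2) + 76402425/19473304·(-178/165) + 12736570/7302489·1 = 1/2 ✓
b·c²: (-87291713/58419912)·4 + 76402425/19473304·31684/27225 + 12736570/7302489·1 = 1/3 ✓
b·Ac: 76402425/19473304·12/11 + 12736570/7302489·(-908/385) = 1/6 ✓
b·c³: (-87291713/58419912)·(-8) + 76402425/19473304·(-5639752/4492125) + 12736570/7302489·1 = 10569532684/1204910685 ≠ 1/4 ⇒ order 3.
b·(c∘Ac): 76402425/19473304·(-712/605) + 12736570/7302489·(-908/385) = -63756551/7302489 ≠ 1/8
b·Ac²: 76402425/19473304·(-24/11) + 12736570/7302489·953032/190575 = 585222499/3614732055 ≠ 1/12
b·A²c: 12736570/7302489·(-24/77) = -1323280/2434163 ≠ 1/24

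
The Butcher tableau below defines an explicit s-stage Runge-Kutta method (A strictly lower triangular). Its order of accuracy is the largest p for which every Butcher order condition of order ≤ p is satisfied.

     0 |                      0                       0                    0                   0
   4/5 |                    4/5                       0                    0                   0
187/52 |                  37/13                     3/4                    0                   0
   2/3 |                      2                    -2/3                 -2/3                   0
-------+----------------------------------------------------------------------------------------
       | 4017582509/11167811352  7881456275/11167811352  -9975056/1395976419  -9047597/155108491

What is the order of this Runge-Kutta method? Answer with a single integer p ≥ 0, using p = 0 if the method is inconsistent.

3

b = (4017582509/11167811352, 7881456275/11167811352, -9975056/1395976419, -9047597/155108491)
c = (0, 4/5, 187/52, 2/3)
Ac = (0, 0, 3/5, -381/130)
Σ b_i: 4017582509/11167811352·1 + 7881456275/11167811352·1 + (-9975056/1395976419)·1 + (-9047597/155108491)·1 = 1 ✓
b·c: 7881456275/11167811352·4/5 + (-9975056/1395976419)·187/52 + (-9047597/155108491)·2/3 = 1/2 ✓
b·c²: 7881456275/11167811352·16/25 + (-9975056/1395976419)·34969/2704 + (-9047597/155108491)·4/9 = 1/3 ✓
b·Ac: (-9975056/1395976419)·3/5 + (-9047597/155108491)·(-381/130) = 1/6 ✓
b·c³: 7881456275/11167811352·64/125 + (-9975056/1395976419)·6539203/140608 + (-9047597/155108491)·8/27 = 12776497483/1088861606820 ≠ 1/4 ⇒ order 3.
b·(c∘Ac): (-9975056/1395976419)·561/260 + (-9047597/155108491)·(-127/65) = 229292353/2326627365 ≠ 1/8
b·Ac²: (-9975056/1395976419)·12/25 + (-9047597/155108491)·(-917489/101400) = 42292951903/80656415320 ≠ 1/12
b·A²c: (-9047597/155108491)·(-2/5) = 18095194/775542455 ≠ 1/24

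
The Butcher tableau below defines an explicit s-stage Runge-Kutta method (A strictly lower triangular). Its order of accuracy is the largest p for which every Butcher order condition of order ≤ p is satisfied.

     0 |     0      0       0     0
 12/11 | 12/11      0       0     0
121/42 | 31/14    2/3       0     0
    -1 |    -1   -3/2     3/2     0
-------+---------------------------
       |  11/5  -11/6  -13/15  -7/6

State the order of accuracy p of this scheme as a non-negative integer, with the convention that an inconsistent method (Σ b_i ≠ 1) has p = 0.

b = (11/5, -11/6, -13/15, -7/6)
c = (0, 12/11, 121/42, -1)
Ac = (0, 0, 8/11, 827/308)
Σ b_i: 11/5·1 + (-11/6)·1 + (-13/15)·1 + (-7/6)·1 = -5/3 ≠ 1 ⇒ order 0.

0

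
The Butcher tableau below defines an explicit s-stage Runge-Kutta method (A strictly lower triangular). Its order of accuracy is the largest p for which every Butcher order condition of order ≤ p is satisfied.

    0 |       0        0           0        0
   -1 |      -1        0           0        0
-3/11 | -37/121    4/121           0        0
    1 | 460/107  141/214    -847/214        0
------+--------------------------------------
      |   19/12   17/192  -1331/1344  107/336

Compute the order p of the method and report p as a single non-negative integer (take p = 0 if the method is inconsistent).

4

b = (19/12, 17/192, -1331/1344, 107/336)
c = (0, -1, -3/11, 1)
Ac = (0, 0, -4/121, 45/107)
Σ b_i: 19/12·1 + 17/192·1 + (-1331/1344)·1 + 107/336·1 = 1 ✓
b·c: 17/192·(-1) + (-1331/1344)·(-3/11) + 107/336·1 = 1/2 ✓
b·c²: 17/192·1 + (-1331/1344)·9/121 + 107/336·1 = 1/3 ✓
b·Ac: (-1331/1344)·(-4/121) + 107/336·45/107 = 1/6 ✓
b·c³: 17/192·(-1) + (-1331/1344)·(-27/1331) + 107/336·1 = 1/4 ✓
b·(c∘Ac): (-1331/1344)·12/1331 + 107/336·45/107 = 1/8 ✓
b·Ac²: (-1331/1344)·4/121 + 107/336·39/107 = 1/12 ✓
b·A²c: 107/336·14/107 = 1/24 ✓; 4 stages ⇒ order 4.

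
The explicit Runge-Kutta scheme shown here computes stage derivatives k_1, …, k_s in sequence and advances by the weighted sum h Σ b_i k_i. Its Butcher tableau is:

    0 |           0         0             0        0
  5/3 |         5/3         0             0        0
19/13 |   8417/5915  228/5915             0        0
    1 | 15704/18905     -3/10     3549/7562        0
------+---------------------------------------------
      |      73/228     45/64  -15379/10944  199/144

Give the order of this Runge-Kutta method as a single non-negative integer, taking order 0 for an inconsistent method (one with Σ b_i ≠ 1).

4

b = (73/228, 45/64, -15379/10944, 199/144)
c = (0, 5/3, 19/13, 1)
Ac = (0, 0, 76/1183, 37/199)
Σ b_i: 73/228·1 + 45/64·1 + (-15379/10944)·1 + 199/144·1 = 1 ✓
b·c: 45/64·5/3 + (-15379/10944)·19/13 + 199/144·1 = 1/2 ✓
b·c²: 45/64·25/9 + (-15379/10944)·361/169 + 199/144·1 = 1/3 ✓
b·Ac: (-15379/10944)·76/1183 + 199/144·37/199 = 1/6 ✓
b·c³: 45/64·125/27 + (-15379/10944)·6859/2197 + 199/144·1 = 1/4 ✓
b·(c∘Ac): (-15379/10944)·1444/15379 + 199/144·37/199 = 1/8 ✓
b·Ac²: (-15379/10944)·380/3549 + 199/144·101/597 = 1/12 ✓
b·A²c: 199/144·6/199 = 1/24 ✓; 4 stages ⇒ order 4.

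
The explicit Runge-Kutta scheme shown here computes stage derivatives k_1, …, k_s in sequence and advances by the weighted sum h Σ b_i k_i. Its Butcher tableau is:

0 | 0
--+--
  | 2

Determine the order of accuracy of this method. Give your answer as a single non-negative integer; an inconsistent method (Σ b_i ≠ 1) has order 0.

b = (2)
c = (0)
Σ b_i: 2·1 = 2 ≠ 1 ⇒ order 0.

0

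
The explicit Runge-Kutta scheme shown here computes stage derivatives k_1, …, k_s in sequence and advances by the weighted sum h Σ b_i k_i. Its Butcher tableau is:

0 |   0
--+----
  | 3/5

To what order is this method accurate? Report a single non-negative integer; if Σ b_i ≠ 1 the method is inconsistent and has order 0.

b = (3/5)
c = (0)
Σ b_i: 3/5·1 = 3/5 ≠ 1 ⇒ order 0.

0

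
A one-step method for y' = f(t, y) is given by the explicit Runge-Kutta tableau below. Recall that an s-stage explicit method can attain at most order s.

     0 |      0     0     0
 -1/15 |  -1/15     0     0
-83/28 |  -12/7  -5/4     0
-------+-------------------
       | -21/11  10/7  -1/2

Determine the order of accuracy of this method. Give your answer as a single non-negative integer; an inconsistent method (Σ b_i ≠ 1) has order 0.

b = (-21/11, 10/7, -1/2)
c = (0, -1/15, -83/28)
Ac = (0, 0, 1/12)
Σ b_i: (-21/11)·1 + 10/7·1 + (-1/2)·1 = -151/154 ≠ 1 ⇒ order 0.

0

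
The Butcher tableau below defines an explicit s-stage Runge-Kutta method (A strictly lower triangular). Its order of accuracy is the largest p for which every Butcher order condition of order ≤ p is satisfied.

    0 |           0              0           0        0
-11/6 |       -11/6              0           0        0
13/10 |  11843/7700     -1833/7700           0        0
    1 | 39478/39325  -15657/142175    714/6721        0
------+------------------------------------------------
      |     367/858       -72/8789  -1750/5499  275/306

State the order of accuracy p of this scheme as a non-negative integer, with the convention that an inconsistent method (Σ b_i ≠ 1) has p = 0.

4

b = (367/858, -72/8789, -1750/5499, 275/306)
c = (0, -11/6, 13/10, 1)
Ac = (0, 0, 611/1400, 17/50)
Σ b_i: 367/858·1 + (-72/8789)·1 + (-1750/5499)·1 + 275/306·1 = 1 ✓
b·c: (-72/8789)·(-11/6) + (-1750/5499)·13/10 + 275/306·1 = 1/2 ✓
b·c²: (-72/8789)·121/36 + (-1750/5499)·169/100 + 275/306·1 = 1/3 ✓
b·Ac: (-1750/5499)·611/1400 + 275/306·17/50 = 1/6 ✓
b·c³: (-72/8789)·(-1331/216) + (-1750/5499)·2197/1000 + 275/306·1 = 1/4 ✓
b·(c∘Ac): (-1750/5499)·7943/14000 + 275/306·17/50 = 1/8 ✓
b·Ac²: (-1750/5499)·(-6721/8400) + 275/306·(-629/3300) = 1/12 ✓
b·A²c: 275/306·51/1100 = 1/24 ✓; 4 stages ⇒ order 4.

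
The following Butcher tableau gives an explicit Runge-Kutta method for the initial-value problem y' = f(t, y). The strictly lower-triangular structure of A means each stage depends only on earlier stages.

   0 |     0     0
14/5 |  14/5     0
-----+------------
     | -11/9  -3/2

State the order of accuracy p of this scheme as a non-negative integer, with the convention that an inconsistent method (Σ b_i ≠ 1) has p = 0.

0

b = (-11/9, -3/2)
c = (0, 14/5)
Σ b_i: (-11/9)·1 + (-3/2)·1 = -49/18 ≠ 1 ⇒ order 0.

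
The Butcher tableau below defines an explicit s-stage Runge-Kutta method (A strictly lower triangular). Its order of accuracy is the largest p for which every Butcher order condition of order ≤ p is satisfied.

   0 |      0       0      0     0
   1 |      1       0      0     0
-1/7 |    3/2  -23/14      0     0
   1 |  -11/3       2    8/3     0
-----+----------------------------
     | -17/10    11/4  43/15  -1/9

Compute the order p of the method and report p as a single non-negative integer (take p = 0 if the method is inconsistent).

b = (-17/10, 11/4, 43/15, -1/9)
c = (0, 1, -1/7, 1)
Ac = (0, 0, -23/14, 34/21)
Σ b_i: (-17/10)·1 + 11/4·1 + 43/15·1 + (-1/9)·1 = 137/36 ≠ 1 ⇒ order 0.

0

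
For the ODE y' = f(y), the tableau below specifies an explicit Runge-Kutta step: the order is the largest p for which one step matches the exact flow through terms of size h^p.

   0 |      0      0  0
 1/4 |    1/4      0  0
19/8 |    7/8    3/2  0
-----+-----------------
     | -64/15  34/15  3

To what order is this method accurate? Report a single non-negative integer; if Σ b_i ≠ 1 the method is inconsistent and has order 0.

1

b = (-64/15, 34/15, 3)
c = (0, 1/4, 19/8)
Ac = (0, 0, 3/8)
Σ b_i: (-64/15)·1 + 34/15·1 + 3·1 = 1 ✓
b·c: 34/15·1/4 + 3·19/8 = 923/120 ≠ 1/2 ⇒ order 1.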